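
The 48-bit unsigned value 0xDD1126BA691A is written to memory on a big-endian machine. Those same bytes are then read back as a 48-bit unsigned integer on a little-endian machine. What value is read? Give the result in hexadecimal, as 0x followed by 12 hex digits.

0x1A69BA2611DD

Stored big-endian, the bytes at ascending addresses are DD 11 26 BA 69 1A.
Read back as little-endian, the first byte is least significant, giving 0x1A69BA2611DD.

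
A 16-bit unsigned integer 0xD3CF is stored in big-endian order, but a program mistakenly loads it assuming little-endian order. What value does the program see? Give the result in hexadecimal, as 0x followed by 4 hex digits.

0xCFD3

Stored big-endian, the bytes at ascending addresses are D3 CF.
Read back as little-endian, the first byte is least significant, giving 0xCFD3.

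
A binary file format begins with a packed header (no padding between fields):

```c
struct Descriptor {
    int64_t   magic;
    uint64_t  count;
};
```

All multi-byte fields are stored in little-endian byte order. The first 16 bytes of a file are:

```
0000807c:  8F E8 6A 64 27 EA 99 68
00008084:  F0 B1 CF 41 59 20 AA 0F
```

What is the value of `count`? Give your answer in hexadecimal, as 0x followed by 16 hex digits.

`count` follows `magic` (8 bytes), so it starts at byte offset 8 and occupies 8 bytes.
Bytes at offsets 8..15: F0 B1 CF 41 59 20 AA 0F.
In little-endian order the low byte comes first in memory.
Reassemble most-significant byte first: 0F AA 20 59 41 CF B1 F0 → 0x0FAA205941CFB1F0.

0x0FAA205941CFB1F0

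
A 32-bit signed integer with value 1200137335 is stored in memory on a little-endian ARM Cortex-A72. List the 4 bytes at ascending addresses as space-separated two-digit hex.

77 A4 88 47

1200137335 in hexadecimal, padded to 32 bits, is 0x4788A477.
Split into bytes (most-significant first): 47 88 A4 77.
In little-endian order the low byte comes first in memory.
So at ascending addresses the bytes are 77 A4 88 47.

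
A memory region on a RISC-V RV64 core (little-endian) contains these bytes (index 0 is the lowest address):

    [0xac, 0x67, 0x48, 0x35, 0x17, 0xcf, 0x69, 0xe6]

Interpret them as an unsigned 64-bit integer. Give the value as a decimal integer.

Little-endian: lowest address holds the least-significant byte.
Reassemble most-significant byte first: E6 69 CF 17 35 48 67 AC → 0xE669CF17354867AC.
0xE669CF17354867AC = 16603029199863179180.

16603029199863179180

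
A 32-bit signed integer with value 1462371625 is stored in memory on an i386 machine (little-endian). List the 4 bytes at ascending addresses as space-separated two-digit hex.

29 05 2A 57

1462371625 in hexadecimal, padded to 32 bits, is 0x572A0529.
Split into bytes (most-significant first): 57 2A 05 29.
Little-endian: lowest address holds the least-significant byte.
So at ascending addresses the bytes are 29 05 2A 57.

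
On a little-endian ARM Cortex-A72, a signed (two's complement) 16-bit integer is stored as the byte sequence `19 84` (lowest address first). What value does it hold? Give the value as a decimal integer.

In little-endian order the low byte comes first in memory.
Reassemble most-significant byte first: 84 19 → 0x8419.
Top bit is set, so as a signed 16-bit value this is 0x8419 − 2^16 = -31719.

-31719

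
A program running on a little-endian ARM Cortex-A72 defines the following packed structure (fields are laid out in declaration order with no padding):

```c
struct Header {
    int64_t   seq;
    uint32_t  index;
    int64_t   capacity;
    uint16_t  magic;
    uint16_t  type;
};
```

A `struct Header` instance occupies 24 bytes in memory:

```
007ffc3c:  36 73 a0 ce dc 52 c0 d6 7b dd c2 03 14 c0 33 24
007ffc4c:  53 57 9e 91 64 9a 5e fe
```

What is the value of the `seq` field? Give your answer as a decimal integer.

`seq` is the first field, at byte offset 0, occupying 8 bytes.
Bytes at offsets 0..7: 36 73 A0 CE DC 52 C0 D6.
In little-endian order the low byte comes first in memory.
Reassemble most-significant byte first: D6 C0 52 DC CE A0 73 36 → 0xD6C052DCCEA07336.
Top bit is set, so as a signed 64-bit value this is 0xD6C052DCCEA07336 − 2^64 = -2972284645751622858.

-2972284645751622858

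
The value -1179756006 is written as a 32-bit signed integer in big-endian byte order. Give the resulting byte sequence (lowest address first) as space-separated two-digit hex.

Two's complement of -1179756006 in 32 bits: 1179756006 = 0x4651A5E6; invert → 0xB9AE5A19; add 1 → 0xB9AE5A1A.
Split into bytes (most-significant first): B9 AE 5A 1A.
Big-endian stores the most-significant byte at the lowest address.
So the memory order matches the most-significant-first order: B9 AE 5A 1A.

B9 AE 5A 1A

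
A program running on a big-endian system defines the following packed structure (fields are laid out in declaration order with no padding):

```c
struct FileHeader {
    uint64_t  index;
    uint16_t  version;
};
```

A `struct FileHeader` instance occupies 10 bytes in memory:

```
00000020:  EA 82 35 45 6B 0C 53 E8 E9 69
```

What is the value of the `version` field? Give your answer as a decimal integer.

59753

`version` follows `index` (8 bytes), so it starts at byte offset 8 and occupies 2 bytes.
Bytes at offsets 8..9: E9 69.
Big-endian: lowest address holds the most-significant byte.
The bytes are already most-significant first: 0xE969.
0xE969 = 59753.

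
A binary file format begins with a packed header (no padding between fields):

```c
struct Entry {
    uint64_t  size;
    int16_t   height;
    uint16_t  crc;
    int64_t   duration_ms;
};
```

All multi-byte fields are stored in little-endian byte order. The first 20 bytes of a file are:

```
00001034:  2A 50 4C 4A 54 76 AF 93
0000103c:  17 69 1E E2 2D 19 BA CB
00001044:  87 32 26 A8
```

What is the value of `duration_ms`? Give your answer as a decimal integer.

`duration_ms` follows `size` (8 B), `height` (2 B), `crc` (2 B), so it starts at offset 8 + 2 + 2 = 12 and occupies 8 bytes.
Bytes at offsets 12..19: 2D 19 BA CB 87 32 26 A8.
Little-endian: lowest address holds the least-significant byte.
Reassemble most-significant byte first: A8 26 32 87 CB BA 19 2D → 0xA8263287CBBA192D.
Top bit is set, so as a signed 64-bit value this is 0xA8263287CBBA192D − 2^64 = -6330316667402708691.

-6330316667402708691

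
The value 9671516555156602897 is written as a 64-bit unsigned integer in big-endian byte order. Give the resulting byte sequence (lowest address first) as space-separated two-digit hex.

9671516555156602897 in hexadecimal, padded to 64 bits, is 0x86382110A56B4011.
Split into bytes (most-significant first): 86 38 21 10 A5 6B 40 11.
Big-endian stores the most-significant byte at the lowest address.
So the memory order matches the most-significant-first order: 86 38 21 10 A5 6B 40 11.

86 38 21 10 A5 6B 40 11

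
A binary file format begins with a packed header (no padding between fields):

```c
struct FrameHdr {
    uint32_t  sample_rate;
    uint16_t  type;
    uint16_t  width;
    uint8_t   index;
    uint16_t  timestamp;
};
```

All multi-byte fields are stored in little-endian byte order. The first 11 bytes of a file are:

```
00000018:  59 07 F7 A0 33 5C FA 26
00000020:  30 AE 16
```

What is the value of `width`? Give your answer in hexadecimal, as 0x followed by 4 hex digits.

`width` follows `sample_rate` (4 B), `type` (2 B), so it starts at offset 4 + 2 = 6 and occupies 2 bytes.
Bytes at offsets 6..7: FA 26.
Little-endian: lowest address holds the least-significant byte.
Reassemble most-significant byte first: 26 FA → 0x26FA.

0x26FA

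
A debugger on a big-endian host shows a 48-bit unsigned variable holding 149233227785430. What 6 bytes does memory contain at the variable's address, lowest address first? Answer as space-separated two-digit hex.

87 BA 11 87 E4 D6

149233227785430 in hexadecimal, padded to 48 bits, is 0x87BA1187E4D6.
Split into bytes (most-significant first): 87 BA 11 87 E4 D6.
Big-endian stores the most-significant byte at the lowest address.
So the memory order matches the most-significant-first order: 87 BA 11 87 E4 D6.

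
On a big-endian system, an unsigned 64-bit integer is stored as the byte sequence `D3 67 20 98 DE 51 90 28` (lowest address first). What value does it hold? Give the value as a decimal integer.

Big-endian: lowest address holds the most-significant byte.
The bytes are already most-significant first: 0xD3672098DE519028.
0xD3672098DE519028 = 15233180105540997160.

15233180105540997160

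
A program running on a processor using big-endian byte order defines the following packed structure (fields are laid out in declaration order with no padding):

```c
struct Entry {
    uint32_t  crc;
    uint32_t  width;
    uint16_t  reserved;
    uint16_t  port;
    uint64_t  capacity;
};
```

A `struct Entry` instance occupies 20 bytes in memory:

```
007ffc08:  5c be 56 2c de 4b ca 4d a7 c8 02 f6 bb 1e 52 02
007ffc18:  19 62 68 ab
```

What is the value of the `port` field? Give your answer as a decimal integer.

`port` follows `crc` (4 B), `width` (4 B), `reserved` (2 B), so it starts at offset 4 + 4 + 2 = 10 and occupies 2 bytes.
Bytes at offsets 10..11: 02 F6.
In big-endian order the high byte comes first in memory.
The bytes are already most-significant first: 0x02F6.
0x02F6 = 758.

758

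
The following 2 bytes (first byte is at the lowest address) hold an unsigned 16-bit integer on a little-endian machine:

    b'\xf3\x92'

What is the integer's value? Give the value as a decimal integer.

37619

Little-endian: lowest address holds the least-significant byte.
Reassemble most-significant byte first: 92 F3 → 0x92F3.
0x92F3 = 37619.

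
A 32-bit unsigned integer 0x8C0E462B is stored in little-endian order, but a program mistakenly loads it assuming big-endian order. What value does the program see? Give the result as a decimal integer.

726011532

Stored little-endian, the bytes at ascending addresses are 2B 46 0E 8C.
Read back as big-endian, the last byte is least significant, giving 0x2B460E8C.
0x2B460E8C = 726011532.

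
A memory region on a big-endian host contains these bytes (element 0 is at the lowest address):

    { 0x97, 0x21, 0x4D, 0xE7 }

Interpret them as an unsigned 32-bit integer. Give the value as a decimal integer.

2535542247

Big-endian: lowest address holds the most-significant byte.
The bytes are already most-significant first: 0x97214DE7.
0x97214DE7 = 2535542247.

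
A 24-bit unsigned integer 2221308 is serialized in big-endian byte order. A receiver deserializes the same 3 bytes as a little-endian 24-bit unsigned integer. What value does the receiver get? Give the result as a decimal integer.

16573473

2221308 in 24-bit hexadecimal is 0x21E4FC.
Stored big-endian, the bytes at ascending addresses are 21 E4 FC.
Read back as little-endian, the first byte is least significant, giving 0xFCE421.
0xFCE421 = 16573473.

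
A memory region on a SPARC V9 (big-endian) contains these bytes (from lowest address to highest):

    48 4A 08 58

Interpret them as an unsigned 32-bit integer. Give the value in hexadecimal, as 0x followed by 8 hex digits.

In big-endian order the high byte comes first in memory.
The bytes are already most-significant first: 0x484A0858.

0x484A0858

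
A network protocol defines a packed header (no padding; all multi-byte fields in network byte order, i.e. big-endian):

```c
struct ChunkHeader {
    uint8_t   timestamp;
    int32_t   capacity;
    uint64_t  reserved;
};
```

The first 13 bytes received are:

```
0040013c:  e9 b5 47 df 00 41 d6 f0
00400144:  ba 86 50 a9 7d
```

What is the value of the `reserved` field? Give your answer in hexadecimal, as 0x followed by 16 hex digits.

`reserved` follows `timestamp` (1 B), `capacity` (4 B), so it starts at offset 1 + 4 = 5 and occupies 8 bytes.
Bytes at offsets 5..12: 41 D6 F0 BA 86 50 A9 7D.
Big-endian stores the most-significant byte at the lowest address.
The bytes are already most-significant first: 0x41D6F0BA8650A97D.

0x41D6F0BA8650A97D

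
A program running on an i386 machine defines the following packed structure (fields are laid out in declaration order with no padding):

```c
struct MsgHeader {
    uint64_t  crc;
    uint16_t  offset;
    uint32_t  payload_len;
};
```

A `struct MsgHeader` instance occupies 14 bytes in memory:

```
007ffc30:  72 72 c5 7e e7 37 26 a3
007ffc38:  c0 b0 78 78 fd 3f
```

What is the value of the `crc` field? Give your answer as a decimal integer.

11756145344701100658

`crc` is the first field, at byte offset 0, occupying 8 bytes.
Bytes at offsets 0..7: 72 72 C5 7E E7 37 26 A3.
Little-endian stores the least-significant byte at the lowest address.
Reassemble most-significant byte first: A3 26 37 E7 7E C5 72 72 → 0xA32637E77EC57272.
0xA32637E77EC57272 = 11756145344701100658.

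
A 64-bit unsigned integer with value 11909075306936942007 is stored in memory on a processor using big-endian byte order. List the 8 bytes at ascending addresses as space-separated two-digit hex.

11909075306936942007 in hexadecimal, padded to 64 bits, is 0xA54588E5095A3DB7.
Split into bytes (most-significant first): A5 45 88 E5 09 5A 3D B7.
Big-endian: lowest address holds the most-significant byte.
So the memory order matches the most-significant-first order: A5 45 88 E5 09 5A 3D B7.

A5 45 88 E5 09 5A 3D B7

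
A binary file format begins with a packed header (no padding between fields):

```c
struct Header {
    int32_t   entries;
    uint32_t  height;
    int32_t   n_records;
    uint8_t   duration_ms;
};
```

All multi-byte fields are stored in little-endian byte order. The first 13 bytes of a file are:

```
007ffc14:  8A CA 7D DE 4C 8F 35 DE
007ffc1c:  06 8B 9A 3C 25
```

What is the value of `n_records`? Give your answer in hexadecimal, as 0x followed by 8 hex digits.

`n_records` follows `entries` (4 B), `height` (4 B), so it starts at offset 4 + 4 = 8 and occupies 4 bytes.
Bytes at offsets 8..11: 06 8B 9A 3C.
Little-endian: lowest address holds the least-significant byte.
Reassemble most-significant byte first: 3C 9A 8B 06 → 0x3C9A8B06.

0x3C9A8B06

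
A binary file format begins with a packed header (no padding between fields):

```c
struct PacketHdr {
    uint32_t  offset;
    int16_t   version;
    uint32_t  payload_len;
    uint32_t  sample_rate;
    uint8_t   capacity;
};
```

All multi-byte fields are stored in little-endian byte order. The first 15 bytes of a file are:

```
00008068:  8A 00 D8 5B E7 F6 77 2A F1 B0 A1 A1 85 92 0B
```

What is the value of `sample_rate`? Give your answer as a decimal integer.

`sample_rate` follows `offset` (4 B), `version` (2 B), `payload_len` (4 B), so it starts at offset 4 + 2 + 4 = 10 and occupies 4 bytes.
Bytes at offsets 10..13: A1 A1 85 92.
Little-endian stores the least-significant byte at the lowest address.
Reassemble most-significant byte first: 92 85 A1 A1 → 0x9285A1A1.
0x9285A1A1 = 2458231201.

2458231201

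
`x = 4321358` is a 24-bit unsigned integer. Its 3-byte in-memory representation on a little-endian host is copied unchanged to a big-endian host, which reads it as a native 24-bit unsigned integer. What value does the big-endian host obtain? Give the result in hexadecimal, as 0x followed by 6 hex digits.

4321358 in 24-bit hexadecimal is 0x41F04E.
Stored little-endian, the bytes at ascending addresses are 4E F0 41.
Read back as big-endian, the last byte is least significant, giving 0x4EF041.

0x4EF041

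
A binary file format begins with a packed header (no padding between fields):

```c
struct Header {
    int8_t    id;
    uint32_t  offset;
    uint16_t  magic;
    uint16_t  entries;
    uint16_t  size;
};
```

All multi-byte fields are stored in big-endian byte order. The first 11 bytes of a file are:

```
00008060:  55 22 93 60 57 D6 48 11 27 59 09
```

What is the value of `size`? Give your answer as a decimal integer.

22793

`size` follows `id` (1 B), `offset` (4 B), `magic` (2 B), `entries` (2 B), so it starts at offset 1 + 4 + 2 + 2 = 9 and occupies 2 bytes.
Bytes at offsets 9..10: 59 09.
In big-endian order the high byte comes first in memory.
The bytes are already most-significant first: 0x5909.
0x5909 = 22793.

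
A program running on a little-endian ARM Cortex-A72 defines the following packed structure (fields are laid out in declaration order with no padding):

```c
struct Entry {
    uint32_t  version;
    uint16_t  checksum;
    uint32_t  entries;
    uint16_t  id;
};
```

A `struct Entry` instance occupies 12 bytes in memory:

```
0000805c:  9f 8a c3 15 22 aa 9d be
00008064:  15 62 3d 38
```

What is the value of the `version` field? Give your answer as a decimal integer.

`version` is the first field, at byte offset 0, occupying 4 bytes.
Bytes at offsets 0..3: 9F 8A C3 15.
Little-endian stores the least-significant byte at the lowest address.
Reassemble most-significant byte first: 15 C3 8A 9F → 0x15C38A9F.
0x15C38A9F = 365136543.

365136543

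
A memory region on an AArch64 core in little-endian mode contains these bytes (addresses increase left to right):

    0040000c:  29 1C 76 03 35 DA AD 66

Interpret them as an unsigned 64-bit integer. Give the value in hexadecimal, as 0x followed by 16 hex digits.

Little-endian stores the least-significant byte at the lowest address.
Reassemble most-significant byte first: 66 AD DA 35 03 76 1C 29 → 0x66ADDA3503761C29.

0x66ADDA3503761C29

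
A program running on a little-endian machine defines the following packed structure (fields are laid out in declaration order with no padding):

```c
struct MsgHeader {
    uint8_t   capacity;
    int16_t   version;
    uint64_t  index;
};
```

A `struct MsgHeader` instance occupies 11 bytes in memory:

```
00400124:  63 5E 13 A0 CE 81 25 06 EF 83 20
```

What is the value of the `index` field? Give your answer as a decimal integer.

2342979040840896160

`index` follows `capacity` (1 B), `version` (2 B), so it starts at offset 1 + 2 = 3 and occupies 8 bytes.
Bytes at offsets 3..10: A0 CE 81 25 06 EF 83 20.
Little-endian stores the least-significant byte at the lowest address.
Reassemble most-significant byte first: 20 83 EF 06 25 81 CE A0 → 0x2083EF062581CEA0.
0x2083EF062581CEA0 = 2342979040840896160.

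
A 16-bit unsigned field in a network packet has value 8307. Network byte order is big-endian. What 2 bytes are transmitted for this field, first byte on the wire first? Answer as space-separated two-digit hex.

20 73

8307 in hexadecimal, padded to 16 bits, is 0x2073.
Split into bytes (most-significant first): 20 73.
Big-endian: lowest address holds the most-significant byte.
So the memory order matches the most-significant-first order: 20 73.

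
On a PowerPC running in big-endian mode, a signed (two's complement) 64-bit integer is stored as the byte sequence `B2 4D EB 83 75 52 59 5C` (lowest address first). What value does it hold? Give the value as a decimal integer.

Big-endian stores the most-significant byte at the lowest address.
The bytes are already most-significant first: 0xB24DEB837552595C.
Top bit is set, so as a signed 64-bit value this is 0xB24DEB837552595C − 2^64 = -5598559811910084260.

-5598559811910084260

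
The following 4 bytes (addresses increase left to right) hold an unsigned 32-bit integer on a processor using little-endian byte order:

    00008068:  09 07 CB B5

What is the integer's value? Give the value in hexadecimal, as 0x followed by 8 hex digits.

0xB5CB0709

In little-endian order the low byte comes first in memory.
Reassemble most-significant byte first: B5 CB 07 09 → 0xB5CB0709.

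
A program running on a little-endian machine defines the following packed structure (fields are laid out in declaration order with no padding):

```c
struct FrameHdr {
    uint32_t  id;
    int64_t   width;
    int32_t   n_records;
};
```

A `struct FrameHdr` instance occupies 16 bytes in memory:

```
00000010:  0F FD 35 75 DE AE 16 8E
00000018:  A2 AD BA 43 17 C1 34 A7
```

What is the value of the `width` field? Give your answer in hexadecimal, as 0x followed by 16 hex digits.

`width` follows `id` (4 bytes), so it starts at byte offset 4 and occupies 8 bytes.
Bytes at offsets 4..11: DE AE 16 8E A2 AD BA 43.
In little-endian order the low byte comes first in memory.
Reassemble most-significant byte first: 43 BA AD A2 8E 16 AE DE → 0x43BAADA28E16AEDE.

0x43BAADA28E16AEDE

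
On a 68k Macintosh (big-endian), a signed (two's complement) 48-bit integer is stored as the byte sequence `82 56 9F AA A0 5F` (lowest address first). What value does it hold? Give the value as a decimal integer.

In big-endian order the high byte comes first in memory.
The bytes are already most-significant first: 0x82569FAAA05F.
Top bit is set, so as a signed 48-bit value this is 0x82569FAAA05F − 2^48 = -138166419152801.

-138166419152801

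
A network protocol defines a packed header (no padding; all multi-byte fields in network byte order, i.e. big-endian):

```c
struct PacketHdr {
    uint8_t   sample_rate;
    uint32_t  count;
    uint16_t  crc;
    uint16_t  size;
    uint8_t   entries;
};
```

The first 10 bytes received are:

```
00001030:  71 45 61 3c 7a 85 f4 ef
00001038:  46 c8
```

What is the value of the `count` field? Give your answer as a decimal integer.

1164000378

`count` follows `sample_rate` (1 byte), so it starts at byte offset 1 and occupies 4 bytes.
Bytes at offsets 1..4: 45 61 3C 7A.
In big-endian order the high byte comes first in memory.
The bytes are already most-significant first: 0x45613C7A.
0x45613C7A = 1164000378.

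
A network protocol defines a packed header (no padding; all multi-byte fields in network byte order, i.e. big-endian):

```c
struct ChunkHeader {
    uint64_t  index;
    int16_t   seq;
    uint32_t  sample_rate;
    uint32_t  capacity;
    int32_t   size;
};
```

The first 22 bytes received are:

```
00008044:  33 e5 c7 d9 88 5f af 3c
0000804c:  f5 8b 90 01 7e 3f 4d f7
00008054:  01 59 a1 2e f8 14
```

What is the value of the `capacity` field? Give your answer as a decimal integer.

1308033369

`capacity` follows `index` (8 B), `seq` (2 B), `sample_rate` (4 B), so it starts at offset 8 + 2 + 4 = 14 and occupies 4 bytes.
Bytes at offsets 14..17: 4D F7 01 59.
In big-endian order the high byte comes first in memory.
The bytes are already most-significant first: 0x4DF70159.
0x4DF70159 = 1308033369.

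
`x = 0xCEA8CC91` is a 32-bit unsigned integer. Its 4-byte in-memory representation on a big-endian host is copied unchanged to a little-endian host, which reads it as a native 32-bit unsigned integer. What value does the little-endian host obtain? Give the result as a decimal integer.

2446108878

Stored big-endian, the bytes at ascending addresses are CE A8 CC 91.
Read back as little-endian, the first byte is least significant, giving 0x91CCA8CE.
0x91CCA8CE = 2446108878.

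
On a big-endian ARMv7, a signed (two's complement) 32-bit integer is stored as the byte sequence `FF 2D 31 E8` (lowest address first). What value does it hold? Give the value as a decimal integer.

Big-endian stores the most-significant byte at the lowest address.
The bytes are already most-significant first: 0xFF2D31E8.
Top bit is set, so as a signed 32-bit value this is 0xFF2D31E8 − 2^32 = -13815320.

-13815320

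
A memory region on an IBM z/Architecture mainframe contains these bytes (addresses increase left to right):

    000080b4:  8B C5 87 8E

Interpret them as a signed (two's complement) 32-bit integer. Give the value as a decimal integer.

-1949988978

Big-endian: lowest address holds the most-significant byte.
The bytes are already most-significant first: 0x8BC5878E.
Top bit is set, so as a signed 32-bit value this is 0x8BC5878E − 2^32 = -1949988978.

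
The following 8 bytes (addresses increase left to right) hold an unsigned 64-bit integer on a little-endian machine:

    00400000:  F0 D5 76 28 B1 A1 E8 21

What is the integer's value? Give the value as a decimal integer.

2443380580108654064

Little-endian stores the least-significant byte at the lowest address.
Reassemble most-significant byte first: 21 E8 A1 B1 28 76 D5 F0 → 0x21E8A1B12876D5F0.
0x21E8A1B12876D5F0 = 2443380580108654064.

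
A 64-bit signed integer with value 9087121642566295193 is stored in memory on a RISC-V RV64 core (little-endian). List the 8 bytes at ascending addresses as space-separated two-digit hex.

99 9E ED FF FC F0 1B 7E

9087121642566295193 in hexadecimal, padded to 64 bits, is 0x7E1BF0FCFFED9E99.
Split into bytes (most-significant first): 7E 1B F0 FC FF ED 9E 99.
In little-endian order the low byte comes first in memory.
So at ascending addresses the bytes are 99 9E ED FF FC F0 1B 7E.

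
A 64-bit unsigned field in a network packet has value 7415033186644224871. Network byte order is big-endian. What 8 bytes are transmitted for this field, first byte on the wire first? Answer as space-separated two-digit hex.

7415033186644224871 in hexadecimal, padded to 64 bits, is 0x66E77D658FA96B67.
Split into bytes (most-significant first): 66 E7 7D 65 8F A9 6B 67.
Big-endian: lowest address holds the most-significant byte.
So the memory order matches the most-significant-first order: 66 E7 7D 65 8F A9 6B 67.

66 E7 7D 65 8F A9 6B 67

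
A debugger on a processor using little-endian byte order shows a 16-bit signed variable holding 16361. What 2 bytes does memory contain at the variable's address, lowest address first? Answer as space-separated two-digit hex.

E9 3F

16361 in hexadecimal, padded to 16 bits, is 0x3FE9.
Split into bytes (most-significant first): 3F E9.
Little-endian: lowest address holds the least-significant byte.
So at ascending addresses the bytes are E9 3F.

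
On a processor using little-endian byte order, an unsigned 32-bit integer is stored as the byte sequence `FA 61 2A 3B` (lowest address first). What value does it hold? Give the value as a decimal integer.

992633338

Little-endian: lowest address holds the least-significant byte.
Reassemble most-significant byte first: 3B 2A 61 FA → 0x3B2A61FA.
0x3B2A61FA = 992633338.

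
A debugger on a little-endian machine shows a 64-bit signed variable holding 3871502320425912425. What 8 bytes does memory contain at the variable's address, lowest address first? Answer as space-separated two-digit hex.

69 48 16 2C D9 56 BA 35

3871502320425912425 in hexadecimal, padded to 64 bits, is 0x35BA56D92C164869.
Split into bytes (most-significant first): 35 BA 56 D9 2C 16 48 69.
Little-endian stores the least-significant byte at the lowest address.
So at ascending addresses the bytes are 69 48 16 2C D9 56 BA 35.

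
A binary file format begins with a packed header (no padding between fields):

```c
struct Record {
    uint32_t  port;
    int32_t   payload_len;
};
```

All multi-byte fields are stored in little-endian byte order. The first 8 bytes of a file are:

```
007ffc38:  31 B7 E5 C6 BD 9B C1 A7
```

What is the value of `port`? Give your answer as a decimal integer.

3336943409

`port` is the first field, at byte offset 0, occupying 4 bytes.
Bytes at offsets 0..3: 31 B7 E5 C6.
Little-endian stores the least-significant byte at the lowest address.
Reassemble most-significant byte first: C6 E5 B7 31 → 0xC6E5B731.
0xC6E5B731 = 3336943409.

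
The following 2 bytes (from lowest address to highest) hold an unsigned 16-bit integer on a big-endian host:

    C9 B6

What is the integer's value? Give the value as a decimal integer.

51638

Big-endian stores the most-significant byte at the lowest address.
The bytes are already most-significant first: 0xC9B6.
0xC9B6 = 51638.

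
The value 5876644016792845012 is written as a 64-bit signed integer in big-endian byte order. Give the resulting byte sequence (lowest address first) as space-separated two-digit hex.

51 8E 08 98 F4 5C BA D4

5876644016792845012 in hexadecimal, padded to 64 bits, is 0x518E0898F45CBAD4.
Split into bytes (most-significant first): 51 8E 08 98 F4 5C BA D4.
In big-endian order the high byte comes first in memory.
So the memory order matches the most-significant-first order: 51 8E 08 98 F4 5C BA D4.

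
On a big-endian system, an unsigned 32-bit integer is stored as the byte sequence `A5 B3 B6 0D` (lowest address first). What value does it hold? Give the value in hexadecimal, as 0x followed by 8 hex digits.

0xA5B3B60D

In big-endian order the high byte comes first in memory.
The bytes are already most-significant first: 0xA5B3B60D.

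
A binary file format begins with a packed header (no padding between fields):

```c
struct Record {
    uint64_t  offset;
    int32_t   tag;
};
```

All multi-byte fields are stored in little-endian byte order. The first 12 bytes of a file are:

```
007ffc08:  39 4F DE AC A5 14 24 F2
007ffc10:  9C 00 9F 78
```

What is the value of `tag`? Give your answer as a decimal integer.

2023686300

`tag` follows `offset` (8 bytes), so it starts at byte offset 8 and occupies 4 bytes.
Bytes at offsets 8..11: 9C 00 9F 78.
Little-endian stores the least-significant byte at the lowest address.
Reassemble most-significant byte first: 78 9F 00 9C → 0x789F009C.
0x789F009C = 2023686300.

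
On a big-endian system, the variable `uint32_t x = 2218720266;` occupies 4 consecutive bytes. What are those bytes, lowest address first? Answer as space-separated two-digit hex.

2218720266 in hexadecimal, padded to 32 bits, is 0x843EFC0A.
Split into bytes (most-significant first): 84 3E FC 0A.
Big-endian stores the most-significant byte at the lowest address.
So the memory order matches the most-significant-first order: 84 3E FC 0A.

84 3E FC 0A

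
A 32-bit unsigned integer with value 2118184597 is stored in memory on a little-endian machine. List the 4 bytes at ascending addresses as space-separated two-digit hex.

2118184597 in hexadecimal, padded to 32 bits, is 0x7E40EE95.
Split into bytes (most-significant first): 7E 40 EE 95.
Little-endian stores the least-significant byte at the lowest address.
So at ascending addresses the bytes are 95 EE 40 7E.

95 EE 40 7E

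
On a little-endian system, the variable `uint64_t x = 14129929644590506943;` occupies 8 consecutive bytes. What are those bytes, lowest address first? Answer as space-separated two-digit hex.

BF 23 14 EF 25 98 17 C4

14129929644590506943 in hexadecimal, padded to 64 bits, is 0xC4179825EF1423BF.
Split into bytes (most-significant first): C4 17 98 25 EF 14 23 BF.
In little-endian order the low byte comes first in memory.
So at ascending addresses the bytes are BF 23 14 EF 25 98 17 C4.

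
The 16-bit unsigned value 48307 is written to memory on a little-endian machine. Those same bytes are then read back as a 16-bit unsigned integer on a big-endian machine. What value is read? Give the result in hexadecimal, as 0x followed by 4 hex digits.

0xB3BC

48307 in 16-bit hexadecimal is 0xBCB3.
Stored little-endian, the bytes at ascending addresses are B3 BC.
Read back as big-endian, the last byte is least significant, giving 0xB3BC.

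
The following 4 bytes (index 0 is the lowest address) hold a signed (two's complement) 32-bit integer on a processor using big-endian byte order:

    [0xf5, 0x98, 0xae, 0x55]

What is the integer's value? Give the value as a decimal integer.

Big-endian: lowest address holds the most-significant byte.
The bytes are already most-significant first: 0xF598AE55.
Top bit is set, so as a signed 32-bit value this is 0xF598AE55 − 2^32 = -174543275.

-174543275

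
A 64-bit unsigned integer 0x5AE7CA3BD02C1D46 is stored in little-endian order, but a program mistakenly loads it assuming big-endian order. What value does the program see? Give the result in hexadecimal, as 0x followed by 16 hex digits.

0x461D2CD03BCAE75A

Stored little-endian, the bytes at ascending addresses are 46 1D 2C D0 3B CA E7 5A.
Read back as big-endian, the last byte is least significant, giving 0x461D2CD03BCAE75A.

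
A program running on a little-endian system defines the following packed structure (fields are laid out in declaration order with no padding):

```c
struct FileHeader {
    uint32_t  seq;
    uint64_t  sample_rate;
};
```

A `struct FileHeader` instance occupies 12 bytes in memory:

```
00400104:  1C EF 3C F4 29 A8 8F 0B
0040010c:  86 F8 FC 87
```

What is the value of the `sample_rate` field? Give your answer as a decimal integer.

9798980143854626857

`sample_rate` follows `seq` (4 bytes), so it starts at byte offset 4 and occupies 8 bytes.
Bytes at offsets 4..11: 29 A8 8F 0B 86 F8 FC 87.
Little-endian: lowest address holds the least-significant byte.
Reassemble most-significant byte first: 87 FC F8 86 0B 8F A8 29 → 0x87FCF8860B8FA829.
0x87FCF8860B8FA829 = 9798980143854626857.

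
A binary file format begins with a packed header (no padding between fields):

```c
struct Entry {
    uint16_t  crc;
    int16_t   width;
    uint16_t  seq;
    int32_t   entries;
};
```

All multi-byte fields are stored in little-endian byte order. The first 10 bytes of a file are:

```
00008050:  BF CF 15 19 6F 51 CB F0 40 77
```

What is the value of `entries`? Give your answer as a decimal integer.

`entries` follows `crc` (2 B), `width` (2 B), `seq` (2 B), so it starts at offset 2 + 2 + 2 = 6 and occupies 4 bytes.
Bytes at offsets 6..9: CB F0 40 77.
Little-endian: lowest address holds the least-significant byte.
Reassemble most-significant byte first: 77 40 F0 CB → 0x7740F0CB.
0x7740F0CB = 2000744651.

2000744651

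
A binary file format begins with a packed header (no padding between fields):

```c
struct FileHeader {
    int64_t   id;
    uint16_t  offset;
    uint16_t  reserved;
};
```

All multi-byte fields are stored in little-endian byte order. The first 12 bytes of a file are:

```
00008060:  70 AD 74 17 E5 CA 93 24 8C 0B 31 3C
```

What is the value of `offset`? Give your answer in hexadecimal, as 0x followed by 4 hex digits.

0x0B8C

`offset` follows `id` (8 bytes), so it starts at byte offset 8 and occupies 2 bytes.
Bytes at offsets 8..9: 8C 0B.
In little-endian order the low byte comes first in memory.
Reassemble most-significant byte first: 0B 8C → 0x0B8C.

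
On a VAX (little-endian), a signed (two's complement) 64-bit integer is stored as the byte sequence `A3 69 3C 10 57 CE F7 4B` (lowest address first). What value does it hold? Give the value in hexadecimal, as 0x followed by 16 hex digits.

0x4BF7CE57103C69A3

Little-endian: lowest address holds the least-significant byte.
Reassemble most-significant byte first: 4B F7 CE 57 10 3C 69 A3 → 0x4BF7CE57103C69A3.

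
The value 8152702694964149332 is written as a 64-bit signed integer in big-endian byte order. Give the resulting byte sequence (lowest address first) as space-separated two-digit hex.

8152702694964149332 in hexadecimal, padded to 64 bits, is 0x712437E7FCB53C54.
Split into bytes (most-significant first): 71 24 37 E7 FC B5 3C 54.
In big-endian order the high byte comes first in memory.
So the memory order matches the most-significant-first order: 71 24 37 E7 FC B5 3C 54.

71 24 37 E7 FC B5 3C 54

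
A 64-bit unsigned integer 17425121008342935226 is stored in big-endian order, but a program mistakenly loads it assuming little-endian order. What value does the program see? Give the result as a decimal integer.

13413542810451694321

17425121008342935226 in 64-bit hexadecimal is 0xF1D2773C1E7A26BA.
Stored big-endian, the bytes at ascending addresses are F1 D2 77 3C 1E 7A 26 BA.
Read back as little-endian, the first byte is least significant, giving 0xBA267A1E3C77D2F1.
0xBA267A1E3C77D2F1 = 13413542810451694321.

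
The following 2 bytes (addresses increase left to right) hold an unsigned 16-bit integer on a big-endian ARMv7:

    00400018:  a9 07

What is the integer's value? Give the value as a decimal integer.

43271

In big-endian order the high byte comes first in memory.
The bytes are already most-significant first: 0xA907.
0xA907 = 43271.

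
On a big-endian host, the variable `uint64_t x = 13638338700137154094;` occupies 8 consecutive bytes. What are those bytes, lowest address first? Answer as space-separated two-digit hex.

BD 45 1C C9 EC 23 46 2E

13638338700137154094 in hexadecimal, padded to 64 bits, is 0xBD451CC9EC23462E.
Split into bytes (most-significant first): BD 45 1C C9 EC 23 46 2E.
Big-endian stores the most-significant byte at the lowest address.
So the memory order matches the most-significant-first order: BD 45 1C C9 EC 23 46 2E.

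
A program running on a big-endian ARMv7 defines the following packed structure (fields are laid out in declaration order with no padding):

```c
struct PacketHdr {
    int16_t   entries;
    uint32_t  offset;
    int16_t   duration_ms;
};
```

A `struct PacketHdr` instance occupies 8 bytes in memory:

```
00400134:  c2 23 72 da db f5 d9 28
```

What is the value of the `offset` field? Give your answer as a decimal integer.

1926945781

`offset` follows `entries` (2 bytes), so it starts at byte offset 2 and occupies 4 bytes.
Bytes at offsets 2..5: 72 DA DB F5.
Big-endian: lowest address holds the most-significant byte.
The bytes are already most-significant first: 0x72DADBF5.
0x72DADBF5 = 1926945781.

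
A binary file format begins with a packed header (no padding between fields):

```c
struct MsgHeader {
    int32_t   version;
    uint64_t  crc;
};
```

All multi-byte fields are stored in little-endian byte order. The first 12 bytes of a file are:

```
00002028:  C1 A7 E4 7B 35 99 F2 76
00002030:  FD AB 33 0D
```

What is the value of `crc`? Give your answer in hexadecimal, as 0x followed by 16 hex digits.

`crc` follows `version` (4 bytes), so it starts at byte offset 4 and occupies 8 bytes.
Bytes at offsets 4..11: 35 99 F2 76 FD AB 33 0D.
Little-endian: lowest address holds the least-significant byte.
Reassemble most-significant byte first: 0D 33 AB FD 76 F2 99 35 → 0x0D33ABFD76F29935.

0x0D33ABFD76F29935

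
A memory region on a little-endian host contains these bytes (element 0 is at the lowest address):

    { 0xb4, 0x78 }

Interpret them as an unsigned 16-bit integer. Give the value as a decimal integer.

30900

Little-endian: lowest address holds the least-significant byte.
Reassemble most-significant byte first: 78 B4 → 0x78B4.
0x78B4 = 30900.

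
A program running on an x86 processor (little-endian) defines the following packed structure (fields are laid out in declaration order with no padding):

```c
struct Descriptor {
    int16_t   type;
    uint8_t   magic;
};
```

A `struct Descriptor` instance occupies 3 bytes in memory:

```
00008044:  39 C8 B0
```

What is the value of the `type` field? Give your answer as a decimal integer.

`type` is the first field, at byte offset 0, occupying 2 bytes.
Bytes at offsets 0..1: 39 C8.
Little-endian stores the least-significant byte at the lowest address.
Reassemble most-significant byte first: C8 39 → 0xC839.
Top bit is set, so as a signed 16-bit value this is 0xC839 − 2^16 = -14279.

-14279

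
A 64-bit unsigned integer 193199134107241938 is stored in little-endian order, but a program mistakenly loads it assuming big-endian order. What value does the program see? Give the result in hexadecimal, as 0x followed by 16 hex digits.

0xD20D60BF9661AE02

193199134107241938 in 64-bit hexadecimal is 0x02AE6196BF600DD2.
Stored little-endian, the bytes at ascending addresses are D2 0D 60 BF 96 61 AE 02.
Read back as big-endian, the last byte is least significant, giving 0xD20D60BF9661AE02.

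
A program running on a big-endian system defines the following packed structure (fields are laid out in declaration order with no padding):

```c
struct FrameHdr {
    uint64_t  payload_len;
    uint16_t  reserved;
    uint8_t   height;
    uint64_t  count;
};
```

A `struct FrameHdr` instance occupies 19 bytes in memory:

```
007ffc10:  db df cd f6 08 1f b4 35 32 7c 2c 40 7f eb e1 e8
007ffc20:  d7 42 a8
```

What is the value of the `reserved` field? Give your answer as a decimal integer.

12924

`reserved` follows `payload_len` (8 bytes), so it starts at byte offset 8 and occupies 2 bytes.
Bytes at offsets 8..9: 32 7C.
Big-endian stores the most-significant byte at the lowest address.
The bytes are already most-significant first: 0x327C.
0x327C = 12924.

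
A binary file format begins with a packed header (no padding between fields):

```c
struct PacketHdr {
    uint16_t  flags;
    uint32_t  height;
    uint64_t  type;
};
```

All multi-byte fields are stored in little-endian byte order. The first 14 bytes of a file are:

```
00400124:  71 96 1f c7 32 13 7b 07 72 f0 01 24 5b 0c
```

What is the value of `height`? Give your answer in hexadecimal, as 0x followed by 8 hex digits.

0x1332C71F

`height` follows `flags` (2 bytes), so it starts at byte offset 2 and occupies 4 bytes.
Bytes at offsets 2..5: 1F C7 32 13.
In little-endian order the low byte comes first in memory.
Reassemble most-significant byte first: 13 32 C7 1F → 0x1332C71F.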